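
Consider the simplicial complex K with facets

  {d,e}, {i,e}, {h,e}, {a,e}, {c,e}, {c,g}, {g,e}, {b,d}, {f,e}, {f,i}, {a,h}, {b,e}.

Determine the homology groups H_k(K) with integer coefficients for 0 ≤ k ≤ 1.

H_0 = Z,  H_1 = Z^4.

Order the vertices as a < b < c < d < e < f < g < h < i. Listing each simplex with vertices in this order, K has dimension 1 with simplices:

  0-simplices (9): a, b, c, d, e, f, g, h, i
  1-simplices (12): ae, ah, bd, be, ce, cg, de, ef, eg, eh, ei, fi

giving chain groups C_0 ≅ Z^9, C_1 ≅ Z^12.

Boundary ∂_1: C_1 → C_0 maps an edge to its endpoints' difference, ∂[p,q] = q − p.
The resulting 9×12 matrix has rank 8, and its Smith normal form has invariant factors (1,1,1,1,1,1,1,1).

Now H_k = ker ∂_k / im ∂_{k+1}, so:

  H_0: rank C_0 − rank ∂_1 = 9 − 8 = 1, and the invariant factors of ∂_1 are all 1, so H_0 = Z.
  H_1: rank ker ∂_1 − rank ∂_2 = (12 − 8) − 0 = 4, and there is no ∂_2, so H_1 = Z^4.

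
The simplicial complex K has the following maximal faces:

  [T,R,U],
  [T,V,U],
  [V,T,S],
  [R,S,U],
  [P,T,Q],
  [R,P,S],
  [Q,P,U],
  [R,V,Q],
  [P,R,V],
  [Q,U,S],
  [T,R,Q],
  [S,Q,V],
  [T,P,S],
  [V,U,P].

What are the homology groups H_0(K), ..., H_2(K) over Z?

H_0 ≅ Z,  H_1 ≅ Z^2,  H_2 ≅ Z.

Order the vertices as P < Q < R < S < T < U < V. Listing each simplex with vertices in this order, K has dimension 2 with simplices:

  0-simplices (7): P, Q, R, S, T, U, V
  1-simplices (21): PQ, PR, PS, PT, PU, PV, QR, QS, QT, QU, QV, RS, RT, RU, RV, ST, SU, SV, TU, TV, UV
  2-simplices (14): PQT, PQU, PRS, PRV, PST, PUV, QRT, QRV, QSU, QSV, RSU, RTU, STV, TUV

so the chain groups are C_0 ≅ Z^7, C_1 ≅ Z^21, C_2 ≅ Z^14.

The boundary map ∂_1: C_1 → C_0 sends each edge [p,q] (with p < q) to q − p. For instance
  ∂TU = U − T.
The resulting 7×21 matrix has rank 6, and its Smith normal form has invariant factors (1,1,1,1,1,1).

Boundary ∂_2: C_2 → C_1 maps a triangle to the signed sum of its edges. For instance
  ∂PST = ST − PT + PS,
  ∂QRV = RV − QV + QR.
The 21×14 boundary matrix has rank 13 and Smith normal form diag(1,1,1,1,1,1,1,1,1,1,1,1,1).

From H_k ≅ ker(∂_k) / im(∂_{k+1}) we obtain:

  H_0: rank C_0 − rank ∂_1 = 7 − 6 = 1, and the invariant factors of ∂_1 are all 1, so H_0 = Z.
  H_1: rank ker ∂_1 − rank ∂_2 = (21 − 6) − 13 = 2, and the invariant factors of ∂_2 are all 1, so H_1 = Z^2.
  H_2: rank ker ∂_2 − rank ∂_3 = (14 − 13) − 0 = 1, and there is no ∂_3, so H_2 = Z.

(K is a triangulation of the torus T^2.)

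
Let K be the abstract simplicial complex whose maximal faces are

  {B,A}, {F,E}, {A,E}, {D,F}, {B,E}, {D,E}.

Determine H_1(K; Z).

H_1 ≅ Z^2.

K has 5 vertices, 6 edges.
rank ∂_1 = 4, rank ∂_2 = 0 ⇒ b_1 = 6 − 4 − 0 = 2. So H_1 ≅ Z^2.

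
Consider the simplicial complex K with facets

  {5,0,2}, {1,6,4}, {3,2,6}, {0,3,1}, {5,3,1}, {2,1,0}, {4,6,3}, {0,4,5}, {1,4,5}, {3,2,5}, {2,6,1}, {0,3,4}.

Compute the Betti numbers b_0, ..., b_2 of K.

b_0 = 1, b_1 = 0, b_2 = 0.

Order the vertices as 0 < 1 < 2 < 3 < 4 < 5 < 6. Listing each simplex with vertices in this order, K has dimension 2 with simplices:

  0-simplices (7): [0], [1], [2], [3], [4], [5], [6]
  1-simplices (18): [0,1], [0,2], [0,3], [0,4], [0,5], [1,2], [1,3], [1,4], [1,5], [1,6], [2,3], [2,5], [2,6], [3,4], [3,5], [3,6], [4,5], [4,6]
  2-simplices (12): [0,1,2], [0,1,3], [0,2,5], [0,3,4], [0,4,5], [1,2,6], [1,3,5], [1,4,5], [1,4,6], [2,3,5], [2,3,6], [3,4,6]

so the chain groups are C_0 ≅ Z^7, C_1 ≅ Z^18, C_2 ≅ Z^12.

Boundary ∂_1: C_1 → C_0 is given by ∂[p,q] = [q] − [p].
The resulting 7×18 matrix has rank 6, and its Smith normal form has invariant factors (1,1,1,1,1,1).

Boundary ∂_2: C_2 → C_1 acts by ∂[p,q,r] = [q,r] − [p,r] + [p,q]. For instance
  ∂[0,3,4] = [3,4] − [0,4] + [0,3],
  ∂[1,2,6] = [2,6] − [1,6] + [1,2].
This gives a 18×12 integer matrix of rank 12; reducing to Smith normal form yields diagonal entries (1,1,1,1,1,1,1,1,1,1,1,2).

Reading off H_k = ker ∂_k / im ∂_{k+1}:

  H_0: rank C_0 − rank ∂_1 = 7 − 6 = 1, and the invariant factors of ∂_1 are all 1, so H_0 = Z.
  H_1: rank ker ∂_1 − rank ∂_2 = (18 − 6) − 12 = 0, and ∂_2 has invariant factor 2 > 1, so H_1 = Z/2Z.
  H_2: rank ker ∂_2 − rank ∂_3 = (12 − 12) − 0 = 0, and there is no ∂_3, so H_2 = 0.

As a check, the Euler characteristic is 7 − 18 + 12 = 1, which agrees with 1 − 0 + 0 = 1.

Hence the Betti numbers are b_0 = 1, b_1 = 0, b_2 = 0.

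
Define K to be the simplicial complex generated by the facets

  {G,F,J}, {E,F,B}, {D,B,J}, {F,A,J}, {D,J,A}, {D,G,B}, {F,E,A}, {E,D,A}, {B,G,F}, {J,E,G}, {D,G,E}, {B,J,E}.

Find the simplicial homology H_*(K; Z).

Fix the vertex order A < B < D < E < F < G < J and write every simplex with vertices in increasing order. Then dim K = 2 and the simplices of K are:

  0-simplices (7): A, B, D, E, F, G, J
  1-simplices (18): AD, AE, AF, AJ, BD, BE, BF, BG, BJ, DE, DG, DJ, EF, EG, EJ, FG, FJ, GJ
  2-simplices (12): ADE, ADJ, AEF, AFJ, BDG, BDJ, BEF, BEJ, BFG, DEG, EGJ, FGJ

so the chain groups are C_0 ≅ Z^7, C_1 ≅ Z^18, C_2 ≅ Z^12.

The boundary map ∂_1: C_1 → C_0 is given by ∂[p,q] = [q] − [p].
The 7×18 boundary matrix has rank 6 and Smith normal form diag(1,1,1,1,1,1).

The boundary map ∂_2: C_2 → C_1 sends each 2-simplex [p,q,r] to [q,r] − [p,r] + [p,q]. For instance
  ∂AFJ = FJ − AJ + AF,
  ∂BFG = FG − BG + BF.
The 18×12 boundary matrix has rank 12 and Smith normal form diag(1,1,1,1,1,1,1,1,1,1,1,2).

Computing H_k = (kernel of ∂_k) / (image of ∂_{k+1}):

  H_0: rank C_0 − rank ∂_1 = 7 − 6 = 1, and the invariant factors of ∂_1 are all 1, so H_0 ≅ Z.
  H_1: rank ker ∂_1 − rank ∂_2 = (18 − 6) − 12 = 0, and ∂_2 has invariant factor 2 > 1, so H_1 ≅ Z/2Z.
  H_2: rank ker ∂_2 − rank ∂_3 = (12 − 12) − 0 = 0, and there is no ∂_3, so H_2 ≅ 0.

H_0 = Z,  H_1 = Z/2Z,  H_2 = 0.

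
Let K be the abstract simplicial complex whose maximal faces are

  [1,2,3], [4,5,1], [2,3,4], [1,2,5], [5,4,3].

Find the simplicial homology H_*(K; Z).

H_0 ≅ Z,  H_1 ≅ Z,  H_2 = 0.

We work with the vertex ordering 1 < 2 < 3 < 4 < 5. The simplices of K, each written with vertices in increasing order, are:

  0-simplices (5): [1], [2], [3], [4], [5]
  1-simplices (10): [1,2], [1,3], [1,4], [1,5], [2,3], [2,4], [2,5], [3,4], [3,5], [4,5]
  2-simplices (5): [1,2,3], [1,2,5], [1,4,5], [2,3,4], [3,4,5]

giving chain groups C_0 ≅ Z^5, C_1 ≅ Z^10, C_2 ≅ Z^5.

Boundary ∂_1: C_1 → C_0 maps an edge to its endpoints' difference, ∂[p,q] = q − p.
The resulting 5×10 matrix has rank 4, and its Smith normal form has invariant factors (1,1,1,1).

Boundary ∂_2: C_2 → C_1 acts by ∂[p,q,r] = [q,r] − [p,r] + [p,q]. For instance
  ∂[3,4,5] = [4,5] − [3,5] + [3,4],
  ∂[2,3,4] = [3,4] − [2,4] + [2,3].
This gives a 10×5 integer matrix of rank 5; reducing to Smith normal form yields diagonal entries (1,1,1,1,1).

Now H_k = ker ∂_k / im ∂_{k+1}, so:

  H_0: rank C_0 − rank ∂_1 = 5 − 4 = 1, and the invariant factors of ∂_1 are all 1, so H_0 ≅ Z.
  H_1: rank ker ∂_1 − rank ∂_2 = (10 − 4) − 5 = 1, and the invariant factors of ∂_2 are all 1, so H_1 ≅ Z.
  H_2: rank ker ∂_2 − rank ∂_3 = (5 − 5) − 0 = 0, and there is no ∂_3, so H_2 ≅ 0.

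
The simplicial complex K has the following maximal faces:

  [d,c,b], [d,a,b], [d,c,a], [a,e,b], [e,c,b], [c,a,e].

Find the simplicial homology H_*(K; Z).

H_0 ≅ Z,  H_1 = 0,  H_2 ≅ Z.

We work with the vertex ordering a < b < c < d < e. The simplices of K, each written with vertices in increasing order, are:

  0-simplices (5): a, b, c, d, e
  1-simplices (9): ab, ac, ad, ae, bc, bd, be, cd, ce
  2-simplices (6): abd, abe, acd, ace, bcd, bce

so the chain groups are C_0 ≅ Z^5, C_1 ≅ Z^9, C_2 ≅ Z^6.

The boundary map ∂_1: C_1 → C_0 is given by ∂[p,q] = [q] − [p]. For instance
  ∂bd = d − b.
This gives a 5×9 integer matrix of rank 4; reducing to Smith normal form yields diagonal entries (1,1,1,1).

∂_2: C_2 → C_1 maps a triangle to the signed sum of its edges. For instance
  ∂ace = ce − ae + ac,
  ∂bce = ce − be + bc.
The resulting 9×6 matrix has rank 5, and its Smith normal form has invariant factors (1,1,1,1,1).

Computing H_k = (kernel of ∂_k) / (image of ∂_{k+1}):

  H_0: rank C_0 − rank ∂_1 = 5 − 4 = 1, and the invariant factors of ∂_1 are all 1, so H_0 ≅ Z.
  H_1: rank ker ∂_1 − rank ∂_2 = (9 − 4) − 5 = 0, and the invariant factors of ∂_2 are all 1, so H_1 ≅ 0.
  H_2: rank ker ∂_2 − rank ∂_3 = (6 − 5) − 0 = 1, and there is no ∂_3, so H_2 ≅ Z.

As a check, the Euler characteristic is 5 − 9 + 6 = 2, which agrees with 1 − 0 + 1 = 2.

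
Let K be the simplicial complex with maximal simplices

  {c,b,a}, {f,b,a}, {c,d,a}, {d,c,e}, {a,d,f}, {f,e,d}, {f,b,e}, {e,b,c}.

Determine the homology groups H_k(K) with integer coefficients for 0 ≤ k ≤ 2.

H_0 ≅ Z,  H_1 = 0,  H_2 ≅ Z.

We work with the vertex ordering a < b < c < d < e < f. The simplices of K, each written with vertices in increasing order, are:

  0-simplices (6): a, b, c, d, e, f
  1-simplices (12): ab, ac, ad, af, bc, be, bf, cd, ce, de, df, ef
  2-simplices (8): abc, abf, acd, adf, bce, bef, cde, def

giving chain groups C_0 ≅ Z^6, C_1 ≅ Z^12, C_2 ≅ Z^8.

Boundary ∂_1: C_1 → C_0 is given by ∂[p,q] = [q] − [p].
The resulting 6×12 matrix has rank 5, and its Smith normal form has invariant factors (1,1,1,1,1).

The boundary map ∂_2: C_2 → C_1 sends each 2-simplex [p,q,r] to [q,r] − [p,r] + [p,q]. For instance
  ∂adf = df − af + ad,
  ∂acd = cd − ad + ac.
As a 12×8 matrix over Z this has rank 7, with invariant factors (1,1,1,1,1,1,1).

From H_k ≅ ker(∂_k) / im(∂_{k+1}) we obtain:

  H_0: rank C_0 − rank ∂_1 = 6 − 5 = 1, and the invariant factors of ∂_1 are all 1, so H_0 ≅ Z.
  H_1: rank ker ∂_1 − rank ∂_2 = (12 − 5) − 7 = 0, and the invariant factors of ∂_2 are all 1, so H_1 ≅ 0.
  H_2: rank ker ∂_2 − rank ∂_3 = (8 − 7) − 0 = 1, and there is no ∂_3, so H_2 ≅ Z.

As a check, the Euler characteristic is 6 − 12 + 8 = 2, which agrees with 1 − 0 + 1 = 2.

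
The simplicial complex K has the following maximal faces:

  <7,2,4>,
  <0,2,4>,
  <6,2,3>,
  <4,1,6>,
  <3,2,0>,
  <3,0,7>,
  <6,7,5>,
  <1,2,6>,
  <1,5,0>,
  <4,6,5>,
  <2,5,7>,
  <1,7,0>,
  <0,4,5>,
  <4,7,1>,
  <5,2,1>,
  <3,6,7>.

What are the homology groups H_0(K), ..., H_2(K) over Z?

H_0 = Z,  H_1 = Z^2,  H_2 = Z.

Take the total order 0 < 1 < 2 < 3 < 4 < 5 < 6 < 7 on the vertex set. Then K (dimension 2) consists of the simplices:

  0-simplices (8): [0], [1], [2], [3], [4], [5], [6], [7]
  1-simplices (24): (24 of them)
  2-simplices (16): [0,1,5], [0,1,7], [0,2,3], [0,2,4], [0,3,7], [0,4,5], [1,2,5], [1,2,6], [1,4,6], [1,4,7], [2,3,6], [2,4,7], [2,5,7], [3,6,7], [4,5,6], [5,6,7]

giving chain groups C_0 ≅ Z^8, C_1 ≅ Z^24, C_2 ≅ Z^16.

Boundary ∂_1: C_1 → C_0 is given by ∂[p,q] = [q] − [p]. For instance
  ∂[2,7] = [7] − [2].
This gives a 8×24 integer matrix of rank 7; reducing to Smith normal form yields diagonal entries (1,1,1,1,1,1,1).

The boundary map ∂_2: C_2 → C_1 sends each 2-simplex [p,q,r] to [q,r] − [p,r] + [p,q]. For instance
  ∂[1,2,5] = [2,5] − [1,5] + [1,2],
  ∂[4,5,6] = [5,6] − [4,6] + [4,5].
This gives a 24×16 integer matrix of rank 15; reducing to Smith normal form yields diagonal entries (1,1,1,1,1,1,1,1,1,1,1,1,1,1,1).

Now H_k = ker ∂_k / im ∂_{k+1}, so:

  H_0: rank C_0 − rank ∂_1 = 8 − 7 = 1, and the invariant factors of ∂_1 are all 1, so H_0 = Z.
  H_1: rank ker ∂_1 − rank ∂_2 = (24 − 7) − 15 = 2, and the invariant factors of ∂_2 are all 1, so H_1 = Z^2.
  H_2: rank ker ∂_2 − rank ∂_3 = (16 − 15) − 0 = 1, and there is no ∂_3, so H_2 = Z.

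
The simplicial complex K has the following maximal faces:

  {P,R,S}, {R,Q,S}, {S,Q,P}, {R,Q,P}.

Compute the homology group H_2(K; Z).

Fix the vertex order P < Q < R < S and write every simplex with vertices in increasing order. Then dim K = 2 and the simplices of K are:

  0-simplices (4): P, Q, R, S
  1-simplices (6): PQ, PR, PS, QR, QS, RS
  2-simplices (4): PQR, PQS, PRS, QRS

Hence C_0 ≅ Z^4, C_1 ≅ Z^6, C_2 ≅ Z^4.

The boundary map ∂_1: C_1 → C_0 is given by ∂[p,q] = [q] − [p]. For instance
  ∂QR = R − Q.
As a 4×6 matrix over Z this has rank 3, with invariant factors (1,1,1).

∂_2: C_2 → C_1 maps a triangle to the signed sum of its edges. For instance
  ∂QRS = RS − QS + QR,
  ∂PQR = QR − PR + PQ.
The 6×4 boundary matrix has rank 3 and Smith normal form diag(1,1,1).

From H_k ≅ ker(∂_k) / im(∂_{k+1}) we obtain:

  H_2: rank ker ∂_2 − rank ∂_3 = (4 − 3) − 0 = 1, and there is no ∂_3, so H_2 ≅ Z.

(K is a triangulation of the 2-sphere S^2.)

H_2 = Z.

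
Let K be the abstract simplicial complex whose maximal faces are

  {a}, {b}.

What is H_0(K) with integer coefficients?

Order the vertices as a < b. Listing each simplex with vertices in this order, K has dimension 0 with simplices:

  0-simplices (2): a, b

giving chain groups C_0 ≅ Z^2.

Now H_k = ker ∂_k / im ∂_{k+1}, so:

  H_0: rank C_0 − rank ∂_1 = 2 − 0 = 2, and there is no ∂_1, so H_0 = Z^2.

H_0 = Z^2.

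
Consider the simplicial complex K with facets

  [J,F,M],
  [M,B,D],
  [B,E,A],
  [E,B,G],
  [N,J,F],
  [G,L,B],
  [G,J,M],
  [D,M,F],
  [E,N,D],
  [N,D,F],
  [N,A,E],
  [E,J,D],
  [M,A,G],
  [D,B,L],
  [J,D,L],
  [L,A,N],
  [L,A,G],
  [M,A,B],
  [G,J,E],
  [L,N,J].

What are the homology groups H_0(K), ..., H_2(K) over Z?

K has 10 vertices, 30 edges, 20 triangles.
rank ∂_0 = 0, rank ∂_1 = 9 ⇒ b_0 = 10 − 0 − 9 = 1; all invariant factors of ∂_1 are 1 so no torsion. So H_0 = Z.
rank ∂_1 = 9, rank ∂_2 = 20 ⇒ b_1 = 30 − 9 − 20 = 1; ∂_2 has invariant factor(s) [2] giving torsion. So H_1 = Z ⊕ Z_2.
rank ∂_2 = 20, rank ∂_3 = 0 ⇒ b_2 = 20 − 20 − 0 = 0. So H_2 = 0.

H_0 ≅ Z,  H_1 ≅ Z ⊕ Z_2,  H_2 = 0.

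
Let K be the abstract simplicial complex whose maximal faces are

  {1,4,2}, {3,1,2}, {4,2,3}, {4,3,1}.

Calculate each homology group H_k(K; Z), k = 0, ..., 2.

Order the vertices as 1 < 2 < 3 < 4. Listing each simplex with vertices in this order, K has dimension 2 with simplices:

  0-simplices (4): [1], [2], [3], [4]
  1-simplices (6): [1,2], [1,3], [1,4], [2,3], [2,4], [3,4]
  2-simplices (4): [1,2,3], [1,2,4], [1,3,4], [2,3,4]

so the chain groups are C_0 ≅ Z^4, C_1 ≅ Z^6, C_2 ≅ Z^4.

Boundary ∂_1: C_1 → C_0 maps an edge to its endpoints' difference, ∂[p,q] = q − p.
The 4×6 boundary matrix has rank 3 and Smith normal form diag(1,1,1).

Boundary ∂_2: C_2 → C_1 maps a triangle to the signed sum of its edges. For instance
  ∂[1,2,4] = [2,4] − [1,4] + [1,2],
  ∂[2,3,4] = [3,4] − [2,4] + [2,3].
This gives a 6×4 integer matrix of rank 3; reducing to Smith normal form yields diagonal entries (1,1,1).

Now H_k = ker ∂_k / im ∂_{k+1}, so:

  H_0: rank C_0 − rank ∂_1 = 4 − 3 = 1, and the invariant factors of ∂_1 are all 1, so H_0 = Z.
  H_1: rank ker ∂_1 − rank ∂_2 = (6 − 3) − 3 = 0, and the invariant factors of ∂_2 are all 1, so H_1 = 0.
  H_2: rank ker ∂_2 − rank ∂_3 = (4 − 3) − 0 = 1, and there is no ∂_3, so H_2 = Z.

H_0 ≅ Z,  H_1 = 0,  H_2 ≅ Z.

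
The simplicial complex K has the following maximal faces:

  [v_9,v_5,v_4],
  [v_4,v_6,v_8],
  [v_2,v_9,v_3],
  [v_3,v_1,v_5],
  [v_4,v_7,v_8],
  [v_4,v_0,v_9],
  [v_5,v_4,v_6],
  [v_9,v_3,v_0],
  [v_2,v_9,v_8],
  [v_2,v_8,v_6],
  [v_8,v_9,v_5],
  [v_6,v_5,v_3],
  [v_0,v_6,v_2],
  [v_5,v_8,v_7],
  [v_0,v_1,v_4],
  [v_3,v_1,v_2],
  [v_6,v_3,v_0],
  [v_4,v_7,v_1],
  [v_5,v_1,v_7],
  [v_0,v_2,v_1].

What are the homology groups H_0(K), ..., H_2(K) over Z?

K has 10 vertices, 30 edges, 20 triangles.
rank ∂_0 = 0, rank ∂_1 = 9 ⇒ b_0 = 10 − 0 − 9 = 1; all invariant factors of ∂_1 are 1 so no torsion. So H_0 = Z.
rank ∂_1 = 9, rank ∂_2 = 20 ⇒ b_1 = 30 − 9 − 20 = 1; ∂_2 has invariant factor(s) [2] giving torsion. So H_1 = Z × Z/2.
rank ∂_2 = 20, rank ∂_3 = 0 ⇒ b_2 = 20 − 20 − 0 = 0. So H_2 = 0.

H_0 = Z,  H_1 = Z × Z/2,  H_2 = 0.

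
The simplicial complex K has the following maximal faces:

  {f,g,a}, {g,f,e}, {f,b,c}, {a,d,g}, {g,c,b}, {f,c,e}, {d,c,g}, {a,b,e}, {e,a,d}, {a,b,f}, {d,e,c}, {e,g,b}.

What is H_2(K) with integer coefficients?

We work with the vertex ordering a < b < c < d < e < f < g. The simplices of K, each written with vertices in increasing order, are:

  0-simplices (7): a, b, c, d, e, f, g
  1-simplices (18): ab, ad, ae, af, ag, bc, be, bf, bg, cd, ce, cf, cg, de, dg, ef, eg, fg
  2-simplices (12): abe, abf, ade, adg, afg, bcf, bcg, beg, cde, cdg, cef, efg

Hence C_0 ≅ Z^7, C_1 ≅ Z^18, C_2 ≅ Z^12.

∂_1: C_1 → C_0 is given by ∂[p,q] = [q] − [p]. For instance
  ∂ae = e − a.
The resulting 7×18 matrix has rank 6, and its Smith normal form has invariant factors (1,1,1,1,1,1).

The boundary map ∂_2: C_2 → C_1 sends each 2-simplex [p,q,r] to [q,r] − [p,r] + [p,q]. For instance
  ∂efg = fg − eg + ef,
  ∂bcg = cg − bg + bc.
This gives a 18×12 integer matrix of rank 12; reducing to Smith normal form yields diagonal entries (1,1,1,1,1,1,1,1,1,1,1,2).

From H_k ≅ ker(∂_k) / im(∂_{k+1}) we obtain:

  H_2: rank ker ∂_2 − rank ∂_3 = (12 − 12) − 0 = 0, and there is no ∂_3, so H_2 = 0.

(K is a triangulation of the real projective plane RP^2.)

H_2 ≅ 0.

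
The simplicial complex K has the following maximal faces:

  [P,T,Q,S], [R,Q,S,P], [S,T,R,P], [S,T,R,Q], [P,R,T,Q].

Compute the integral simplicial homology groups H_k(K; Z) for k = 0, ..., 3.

K has 5 vertices, 10 edges, 10 triangles, 5 3-simplices.
rank ∂_0 = 0, rank ∂_1 = 4 ⇒ b_0 = 5 − 0 − 4 = 1; all invariant factors of ∂_1 are 1 so no torsion. So H_0 = Z.
rank ∂_1 = 4, rank ∂_2 = 6 ⇒ b_1 = 10 − 4 − 6 = 0; all invariant factors of ∂_2 are 1 so no torsion. So H_1 = 0.
rank ∂_2 = 6, rank ∂_3 = 4 ⇒ b_2 = 10 − 6 − 4 = 0; all invariant factors of ∂_3 are 1 so no torsion. So H_2 = 0.
rank ∂_3 = 4, rank ∂_4 = 0 ⇒ b_3 = 5 − 4 − 0 = 1. So H_3 = Z.

H_0 ≅ Z,  H_1 = 0,  H_2 = 0,  H_3 ≅ Z.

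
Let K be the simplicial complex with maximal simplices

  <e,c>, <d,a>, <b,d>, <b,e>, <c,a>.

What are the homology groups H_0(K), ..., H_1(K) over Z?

Fix the vertex order a < b < c < d < e and write every simplex with vertices in increasing order. Then dim K = 1 and the simplices of K are:

  0-simplices (5): a, b, c, d, e
  1-simplices (5): ac, ad, bd, be, ce

giving chain groups C_0 ≅ Z^5, C_1 ≅ Z^5.

Boundary ∂_1: C_1 → C_0 is given by ∂[p,q] = [q] − [p].
The resulting 5×5 matrix has rank 4, and its Smith normal form has invariant factors (1,1,1,1).

Reading off H_k = ker ∂_k / im ∂_{k+1}:

  H_0: rank C_0 − rank ∂_1 = 5 − 4 = 1, and the invariant factors of ∂_1 are all 1, so H_0 = Z.
  H_1: rank ker ∂_1 − rank ∂_2 = (5 − 4) − 0 = 1, and there is no ∂_2, so H_1 = Z.

As a check, the Euler characteristic is 5 − 5 = 0, which agrees with 1 − 1 = 0.

H_0 ≅ Z,  H_1 ≅ Z.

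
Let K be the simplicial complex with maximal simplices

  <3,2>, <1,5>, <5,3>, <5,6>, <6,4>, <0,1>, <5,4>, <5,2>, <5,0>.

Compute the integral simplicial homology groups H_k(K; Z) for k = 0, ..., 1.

We work with the vertex ordering 0 < 1 < 2 < 3 < 4 < 5 < 6. The simplices of K, each written with vertices in increasing order, are:

  0-simplices (7): [0], [1], [2], [3], [4], [5], [6]
  1-simplices (9): [0,1], [0,5], [1,5], [2,3], [2,5], [3,5], [4,5], [4,6], [5,6]

Hence C_0 ≅ Z^7, C_1 ≅ Z^9.

The boundary map ∂_1: C_1 → C_0 sends each edge [p,q] (with p < q) to q − p.
As a 7×9 matrix over Z this has rank 6, with invariant factors (1,1,1,1,1,1).

Reading off H_k = ker ∂_k / im ∂_{k+1}:

  H_0: rank C_0 − rank ∂_1 = 7 − 6 = 1, and the invariant factors of ∂_1 are all 1, so H_0 ≅ Z.
  H_1: rank ker ∂_1 − rank ∂_2 = (9 − 6) − 0 = 3, and there is no ∂_2, so H_1 ≅ Z^3.

H_0 ≅ Z,  H_1 ≅ Z^3.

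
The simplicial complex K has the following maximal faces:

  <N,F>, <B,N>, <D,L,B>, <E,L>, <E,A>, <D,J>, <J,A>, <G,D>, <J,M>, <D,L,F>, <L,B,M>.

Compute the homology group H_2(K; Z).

H_2 = 0.

Take the total order A < B < D < E < F < G < J < L < M < N on the vertex set. Then K (dimension 2) consists of the simplices:

  0-simplices (10): A, B, D, E, F, G, J, L, M, N
  1-simplices (15): AE, AJ, BD, BL, BM, BN, DF, DG, DJ, DL, EL, FL, FN, JM, LM
  2-simplices (3): BDL, BLM, DFL

so the chain groups are C_0 ≅ Z^10, C_1 ≅ Z^15, C_2 ≅ Z^3.

Boundary ∂_1: C_1 → C_0 maps an edge to its endpoints' difference, ∂[p,q] = q − p. For instance
  ∂LM = M − L.
The 10×15 boundary matrix has rank 9 and Smith normal form diag(1,1,1,1,1,1,1,1,1).

The boundary map ∂_2: C_2 → C_1 maps a triangle to the signed sum of its edges. For instance
  ∂DFL = FL − DL + DF,
  ∂BLM = LM − BM + BL.
As a 15×3 matrix over Z this has rank 3, with invariant factors (1,1,1).

Reading off H_k = ker ∂_k / im ∂_{k+1}:

  H_2: rank ker ∂_2 − rank ∂_3 = (3 − 3) − 0 = 0, and there is no ∂_3, so H_2 ≅ 0.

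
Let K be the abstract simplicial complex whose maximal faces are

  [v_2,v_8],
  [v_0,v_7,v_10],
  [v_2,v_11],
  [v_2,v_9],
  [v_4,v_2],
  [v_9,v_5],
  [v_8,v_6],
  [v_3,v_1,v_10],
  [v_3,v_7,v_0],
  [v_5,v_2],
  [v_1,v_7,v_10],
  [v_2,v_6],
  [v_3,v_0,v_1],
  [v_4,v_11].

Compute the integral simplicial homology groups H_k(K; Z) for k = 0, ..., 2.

H_0 ≅ Z^2,  H_1 ≅ Z^4,  H_2 = 0.

Fix the vertex order v_0 < v_1 < v_2 < v_3 < v_4 < v_5 < v_6 < v_7 < v_8 < v_9 < v_10 < v_11 and write every simplex with vertices in increasing order. Then dim K = 2 and the simplices of K are:

  0-simplices (12): [v_0], [v_1], [v_2], [v_3], [v_4], [v_5], [v_6], [v_7], [v_8], [v_9], [v_10], [v_11]
  1-simplices (19): (19 of them)
  2-simplices (5): [v_0,v_1,v_3], [v_0,v_3,v_7], [v_0,v_7,v_10], [v_1,v_3,v_10], [v_1,v_7,v_10]

Hence C_0 ≅ Z^12, C_1 ≅ Z^19, C_2 ≅ Z^5.

∂_1: C_1 → C_0 sends each edge [p,q] (with p < q) to q − p.
As a 12×19 matrix over Z this has rank 10, with invariant factors (1,1,1,1,1,1,1,1,1,1).

∂_2: C_2 → C_1 maps a triangle to the signed sum of its edges. For instance
  ∂[v_1,v_7,v_10] = [v_7,v_10] − [v_1,v_10] + [v_1,v_7],
  ∂[v_0,v_3,v_7] = [v_3,v_7] − [v_0,v_7] + [v_0,v_3].
As a 19×5 matrix over Z this has rank 5, with invariant factors (1,1,1,1,1).

Now H_k = ker ∂_k / im ∂_{k+1}, so:

  H_0: rank C_0 − rank ∂_1 = 12 − 10 = 2, and the invariant factors of ∂_1 are all 1, so H_0 ≅ Z^2.
  H_1: rank ker ∂_1 − rank ∂_2 = (19 − 10) − 5 = 4, and the invariant factors of ∂_2 are all 1, so H_1 ≅ Z^4.
  H_2: rank ker ∂_2 − rank ∂_3 = (5 − 5) − 0 = 0, and there is no ∂_3, so H_2 ≅ 0.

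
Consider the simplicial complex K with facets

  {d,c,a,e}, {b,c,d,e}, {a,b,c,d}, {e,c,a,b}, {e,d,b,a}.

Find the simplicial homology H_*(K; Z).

H_0 ≅ Z,  H_1 = 0,  H_2 = 0,  H_3 ≅ Z.

Order the vertices as a < b < c < d < e. Listing each simplex with vertices in this order, K has dimension 3 with simplices:

  0-simplices (5): a, b, c, d, e
  1-simplices (10): ab, ac, ad, ae, bc, bd, be, cd, ce, de
  2-simplices (10): abc, abd, abe, acd, ace, ade, bcd, bce, bde, cde
  3-simplices (5): abcd, abce, abde, acde, bcde

so the chain groups are C_0 ≅ Z^5, C_1 ≅ Z^10, C_2 ≅ Z^10, C_3 ≅ Z^5.

The boundary map ∂_1: C_1 → C_0 sends each edge [p,q] (with p < q) to q − p. For instance
  ∂bd = d − b.
The resulting 5×10 matrix has rank 4, and its Smith normal form has invariant factors (1,1,1,1).

∂_2: C_2 → C_1 sends each 2-simplex [p,q,r] to [q,r] − [p,r] + [p,q]. For instance
  ∂abd = bd − ad + ab,
  ∂ace = ce − ae + ac.
This gives a 10×10 integer matrix of rank 6; reducing to Smith normal form yields diagonal entries (1,1,1,1,1,1).

The boundary map ∂_3: C_3 → C_2 sends each 3-simplex σ to the alternating sum Σ_i (−1)^i (σ with its i-th vertex removed). For instance
  ∂abcd = bcd − acd + abd − abc,
  ∂acde = cde − ade + ace − acd.
The resulting 10×5 matrix has rank 4, and its Smith normal form has invariant factors (1,1,1,1).

Now H_k = ker ∂_k / im ∂_{k+1}, so:

  H_0: rank C_0 − rank ∂_1 = 5 − 4 = 1, and the invariant factors of ∂_1 are all 1, so H_0 = Z.
  H_1: rank ker ∂_1 − rank ∂_2 = (10 − 4) − 6 = 0, and the invariant factors of ∂_2 are all 1, so H_1 = 0.
  H_2: rank ker ∂_2 − rank ∂_3 = (10 − 6) − 4 = 0, and the invariant factors of ∂_3 are all 1, so H_2 = 0.
  H_3: rank ker ∂_3 − rank ∂_4 = (5 − 4) − 0 = 1, and there is no ∂_4, so H_3 = Z.

(K is a triangulation of the 3-sphere S^3.)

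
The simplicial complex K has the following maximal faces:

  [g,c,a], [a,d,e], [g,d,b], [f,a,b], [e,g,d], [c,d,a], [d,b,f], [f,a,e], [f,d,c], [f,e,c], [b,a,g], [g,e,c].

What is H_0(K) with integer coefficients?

H_0 = Z.

Fix the vertex order a < b < c < d < e < f < g and write every simplex with vertices in increasing order. Then dim K = 2 and the simplices of K are:

  0-simplices (7): a, b, c, d, e, f, g
  1-simplices (18): ab, ac, ad, ae, af, ag, bd, bf, bg, cd, ce, cf, cg, de, df, dg, ef, eg
  2-simplices (12): abf, abg, acd, acg, ade, aef, bdf, bdg, cdf, cef, ceg, deg

giving chain groups C_0 ≅ Z^7, C_1 ≅ Z^18, C_2 ≅ Z^12.

∂_1: C_1 → C_0 sends each edge [p,q] (with p < q) to q − p. For instance
  ∂dg = g − d.
This gives a 7×18 integer matrix of rank 6; reducing to Smith normal form yields diagonal entries (1,1,1,1,1,1).

∂_2: C_2 → C_1 maps a triangle to the signed sum of its edges. For instance
  ∂acd = cd − ad + ac,
  ∂bdg = dg − bg + bd.
This gives a 18×12 integer matrix of rank 12; reducing to Smith normal form yields diagonal entries (1,1,1,1,1,1,1,1,1,1,1,2).

Reading off H_k = ker ∂_k / im ∂_{k+1}:

  H_0: rank C_0 − rank ∂_1 = 7 − 6 = 1, and the invariant factors of ∂_1 are all 1, so H_0 ≅ Z.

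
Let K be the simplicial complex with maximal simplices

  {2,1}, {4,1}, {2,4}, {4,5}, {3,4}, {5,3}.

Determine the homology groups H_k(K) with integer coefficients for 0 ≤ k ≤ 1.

K has 5 vertices, 6 edges.
rank ∂_0 = 0, rank ∂_1 = 4 ⇒ b_0 = 5 − 0 − 4 = 1; all invariant factors of ∂_1 are 1 so no torsion. So H_0 ≅ Z.
rank ∂_1 = 4, rank ∂_2 = 0 ⇒ b_1 = 6 − 4 − 0 = 2. So H_1 ≅ Z^2.

H_0 = Z,  H_1 = Z^2.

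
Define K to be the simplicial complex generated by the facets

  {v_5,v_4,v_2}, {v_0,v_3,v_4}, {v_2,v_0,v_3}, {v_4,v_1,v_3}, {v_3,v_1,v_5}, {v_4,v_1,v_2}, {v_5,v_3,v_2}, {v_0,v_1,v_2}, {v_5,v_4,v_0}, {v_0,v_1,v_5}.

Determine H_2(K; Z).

Fix the vertex order v_0 < v_1 < v_2 < v_3 < v_4 < v_5 and write every simplex with vertices in increasing order. Then dim K = 2 and the simplices of K are:

  0-simplices (6): [v_0], [v_1], [v_2], [v_3], [v_4], [v_5]
  1-simplices (15): (15 of them)
  2-simplices (10): [v_0,v_1,v_2], [v_0,v_1,v_5], [v_0,v_2,v_3], [v_0,v_3,v_4], [v_0,v_4,v_5], [v_1,v_2,v_4], [v_1,v_3,v_4], [v_1,v_3,v_5], [v_2,v_3,v_5], [v_2,v_4,v_5]

so the chain groups are C_0 ≅ Z^6, C_1 ≅ Z^15, C_2 ≅ Z^10.

The boundary map ∂_1: C_1 → C_0 sends each edge [p,q] (with p < q) to q − p. For instance
  ∂[v_4,v_5] = [v_5] − [v_4].
The 6×15 boundary matrix has rank 5 and Smith normal form diag(1,1,1,1,1).

Boundary ∂_2: C_2 → C_1 sends each 2-simplex [p,q,r] to [q,r] − [p,r] + [p,q]. For instance
  ∂[v_0,v_4,v_5] = [v_4,v_5] − [v_0,v_5] + [v_0,v_4],
  ∂[v_0,v_3,v_4] = [v_3,v_4] − [v_0,v_4] + [v_0,v_3].
The 15×10 boundary matrix has rank 10 and Smith normal form diag(1,1,1,1,1,1,1,1,1,2).

From H_k ≅ ker(∂_k) / im(∂_{k+1}) we obtain:

  H_2: rank ker ∂_2 − rank ∂_3 = (10 − 10) − 0 = 0, and there is no ∂_3, so H_2 ≅ 0.

H_2 = 0.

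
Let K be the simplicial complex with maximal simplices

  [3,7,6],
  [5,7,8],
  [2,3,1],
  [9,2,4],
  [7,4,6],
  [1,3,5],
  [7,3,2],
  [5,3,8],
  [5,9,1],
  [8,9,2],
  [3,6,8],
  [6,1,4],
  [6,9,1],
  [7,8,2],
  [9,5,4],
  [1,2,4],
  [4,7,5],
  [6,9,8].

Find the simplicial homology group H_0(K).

Fix the vertex order 1 < 2 < 3 < 4 < 5 < 6 < 7 < 8 < 9 and write every simplex with vertices in increasing order. Then dim K = 2 and the simplices of K are:

  0-simplices (9): [1], [2], [3], [4], [5], [6], [7], [8], [9]
  1-simplices (27): (27 of them)
  2-simplices (18): [1,2,3], [1,2,4], [1,3,5], [1,4,6], [1,5,9], [1,6,9], [2,3,7], [2,4,9], [2,7,8], [2,8,9], [3,5,8], [3,6,7], [3,6,8], [4,5,7], [4,5,9], [4,6,7], [5,7,8], [6,8,9]

so the chain groups are C_0 ≅ Z^9, C_1 ≅ Z^27, C_2 ≅ Z^18.

∂_1: C_1 → C_0 maps an edge to its endpoints' difference, ∂[p,q] = q − p. For instance
  ∂[4,5] = [5] − [4].
As a 9×27 matrix over Z this has rank 8, with invariant factors (1,1,1,1,1,1,1,1).

∂_2: C_2 → C_1 acts by ∂[p,q,r] = [q,r] − [p,r] + [p,q]. For instance
  ∂[1,3,5] = [3,5] − [1,5] + [1,3],
  ∂[4,5,7] = [5,7] − [4,7] + [4,5].
As a 27×18 matrix over Z this has rank 18, with invariant factors (1,1,1,1,1,1,1,1,1,1,1,1,1,1,1,1,1,2).

Now H_k = ker ∂_k / im ∂_{k+1}, so:

  H_0: rank C_0 − rank ∂_1 = 9 − 8 = 1, and the invariant factors of ∂_1 are all 1, so H_0 = Z.

H_0 = Z.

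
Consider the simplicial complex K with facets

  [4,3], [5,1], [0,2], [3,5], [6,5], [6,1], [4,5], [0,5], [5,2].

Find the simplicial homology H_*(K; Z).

Take the total order 0 < 1 < 2 < 3 < 4 < 5 < 6 on the vertex set. Then K (dimension 1) consists of the simplices:

  0-simplices (7): [0], [1], [2], [3], [4], [5], [6]
  1-simplices (9): [0,2], [0,5], [1,5], [1,6], [2,5], [3,4], [3,5], [4,5], [5,6]

Hence C_0 ≅ Z^7, C_1 ≅ Z^9.

∂_1: C_1 → C_0 sends each edge [p,q] (with p < q) to q − p.
The resulting 7×9 matrix has rank 6, and its Smith normal form has invariant factors (1,1,1,1,1,1).

Now H_k = ker ∂_k / im ∂_{k+1}, so:

  H_0: rank C_0 − rank ∂_1 = 7 − 6 = 1, and the invariant factors of ∂_1 are all 1, so H_0 ≅ Z.
  H_1: rank ker ∂_1 − rank ∂_2 = (9 − 6) − 0 = 3, and there is no ∂_2, so H_1 ≅ Z^3.

H_0 ≅ Z,  H_1 ≅ Z^3.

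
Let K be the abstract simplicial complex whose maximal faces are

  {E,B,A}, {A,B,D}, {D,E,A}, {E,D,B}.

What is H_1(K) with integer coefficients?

H_1 ≅ 0.

K has 4 vertices, 6 edges, 4 triangles.
rank ∂_1 = 3, rank ∂_2 = 3 ⇒ b_1 = 6 − 3 − 3 = 0; all invariant factors of ∂_2 are 1 so no torsion. So H_1 = 0.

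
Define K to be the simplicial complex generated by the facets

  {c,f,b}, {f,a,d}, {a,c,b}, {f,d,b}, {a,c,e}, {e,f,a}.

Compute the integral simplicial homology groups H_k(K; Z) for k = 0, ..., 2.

H_0 = Z,  H_1 = Z,  H_2 = 0.

Take the total order a < b < c < d < e < f on the vertex set. Then K (dimension 2) consists of the simplices:

  0-simplices (6): a, b, c, d, e, f
  1-simplices (12): ab, ac, ad, ae, af, bc, bd, bf, ce, cf, df, ef
  2-simplices (6): abc, ace, adf, aef, bcf, bdf

giving chain groups C_0 ≅ Z^6, C_1 ≅ Z^12, C_2 ≅ Z^6.

∂_1: C_1 → C_0 maps an edge to its endpoints' difference, ∂[p,q] = q − p. For instance
  ∂ae = e − a.
As a 6×12 matrix over Z this has rank 5, with invariant factors (1,1,1,1,1).

∂_2: C_2 → C_1 acts by ∂[p,q,r] = [q,r] − [p,r] + [p,q]. For instance
  ∂aef = ef − af + ae,
  ∂bcf = cf − bf + bc.
As a 12×6 matrix over Z this has rank 6, with invariant factors (1,1,1,1,1,1).

Reading off H_k = ker ∂_k / im ∂_{k+1}:

  H_0: rank C_0 − rank ∂_1 = 6 − 5 = 1, and the invariant factors of ∂_1 are all 1, so H_0 ≅ Z.
  H_1: rank ker ∂_1 − rank ∂_2 = (12 − 5) − 6 = 1, and the invariant factors of ∂_2 are all 1, so H_1 ≅ Z.
  H_2: rank ker ∂_2 − rank ∂_3 = (6 − 6) − 0 = 0, and there is no ∂_3, so H_2 ≅ 0.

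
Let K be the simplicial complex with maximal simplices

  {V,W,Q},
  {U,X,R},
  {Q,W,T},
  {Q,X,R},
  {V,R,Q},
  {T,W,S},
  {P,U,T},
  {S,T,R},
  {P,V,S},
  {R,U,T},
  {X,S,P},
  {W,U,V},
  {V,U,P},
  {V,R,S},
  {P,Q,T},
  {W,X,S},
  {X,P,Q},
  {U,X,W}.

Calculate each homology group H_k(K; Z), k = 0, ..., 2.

H_0 ≅ Z,  H_1 ≅ Z^2,  H_2 ≅ Z.

Order the vertices as P < Q < R < S < T < U < V < W < X. Listing each simplex with vertices in this order, K has dimension 2 with simplices:

  0-simplices (9): P, Q, R, S, T, U, V, W, X
  1-simplices (27): PQ, PS, PT, PU, PV, PX, QR, QT, QV, QW, QX, RS, RT, RU, RV, RX, ST, SV, SW, SX, TU, TW, UV, UW, UX, VW, WX
  2-simplices (18): PQT, PQX, PSV, PSX, PTU, PUV, QRV, QRX, QTW, QVW, RST, RSV, RTU, RUX, STW, SWX, UVW, UWX

Hence C_0 ≅ Z^9, C_1 ≅ Z^27, C_2 ≅ Z^18.

∂_1: C_1 → C_0 is given by ∂[p,q] = [q] − [p]. For instance
  ∂QV = V − Q.
As a 9×27 matrix over Z this has rank 8, with invariant factors (1,1,1,1,1,1,1,1).

The boundary map ∂_2: C_2 → C_1 acts by ∂[p,q,r] = [q,r] − [p,r] + [p,q]. For instance
  ∂RST = ST − RT + RS,
  ∂QRV = RV − QV + QR.
The 27×18 boundary matrix has rank 17 and Smith normal form diag(1,1,1,1,1,1,1,1,1,1,1,1,1,1,1,1,1).

Computing H_k = (kernel of ∂_k) / (image of ∂_{k+1}):

  H_0: rank C_0 − rank ∂_1 = 9 − 8 = 1, and the invariant factors of ∂_1 are all 1, so H_0 ≅ Z.
  H_1: rank ker ∂_1 − rank ∂_2 = (27 − 8) − 17 = 2, and the invariant factors of ∂_2 are all 1, so H_1 ≅ Z^2.
  H_2: rank ker ∂_2 − rank ∂_3 = (18 − 17) − 0 = 1, and there is no ∂_3, so H_2 ≅ Z.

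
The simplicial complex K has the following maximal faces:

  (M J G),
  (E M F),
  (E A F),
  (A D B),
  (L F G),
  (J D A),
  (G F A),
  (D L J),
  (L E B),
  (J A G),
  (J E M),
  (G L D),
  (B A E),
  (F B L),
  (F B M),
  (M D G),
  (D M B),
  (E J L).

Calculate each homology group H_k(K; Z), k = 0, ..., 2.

H_0 = Z,  H_1 = Z × Z/2,  H_2 = 0.

Fix the vertex order A < B < D < E < F < G < J < L < M and write every simplex with vertices in increasing order. Then dim K = 2 and the simplices of K are:

  0-simplices (9): A, B, D, E, F, G, J, L, M
  1-simplices (27): AB, AD, AE, AF, AG, AJ, BD, BE, BF, BL, BM, DG, DJ, DL, DM, EF, EJ, EL, EM, FG, FL, FM, GJ, GL, GM, JL, JM
  2-simplices (18): ABD, ABE, ADJ, AEF, AFG, AGJ, BDM, BEL, BFL, BFM, DGL, DGM, DJL, EFM, EJL, EJM, FGL, GJM

so the chain groups are C_0 ≅ Z^9, C_1 ≅ Z^27, C_2 ≅ Z^18.

∂_1: C_1 → C_0 sends each edge [p,q] (with p < q) to q − p. For instance
  ∂EF = F − E.
This gives a 9×27 integer matrix of rank 8; reducing to Smith normal form yields diagonal entries (1,1,1,1,1,1,1,1).

Boundary ∂_2: C_2 → C_1 acts by ∂[p,q,r] = [q,r] − [p,r] + [p,q]. For instance
  ∂DGL = GL − DL + DG,
  ∂BFM = FM − BM + BF.
This gives a 27×18 integer matrix of rank 18; reducing to Smith normal form yields diagonal entries (1,1,1,1,1,1,1,1,1,1,1,1,1,1,1,1,1,2).

Now H_k = ker ∂_k / im ∂_{k+1}, so:

  H_0: rank C_0 − rank ∂_1 = 9 − 8 = 1, and the invariant factors of ∂_1 are all 1, so H_0 ≅ Z.
  H_1: rank ker ∂_1 − rank ∂_2 = (27 − 8) − 18 = 1, and ∂_2 has invariant factor 2 > 1, so H_1 ≅ Z × Z/2.
  H_2: rank ker ∂_2 − rank ∂_3 = (18 − 18) − 0 = 0, and there is no ∂_3, so H_2 ≅ 0.

(K is a triangulation of the Klein bottle.)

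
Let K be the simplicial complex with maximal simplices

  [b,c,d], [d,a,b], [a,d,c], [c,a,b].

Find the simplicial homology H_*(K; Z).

H_0 ≅ Z,  H_1 = 0,  H_2 ≅ Z.

Take the total order a < b < c < d on the vertex set. Then K (dimension 2) consists of the simplices:

  0-simplices (4): a, b, c, d
  1-simplices (6): ab, ac, ad, bc, bd, cd
  2-simplices (4): abc, abd, acd, bcd

so the chain groups are C_0 ≅ Z^4, C_1 ≅ Z^6, C_2 ≅ Z^4.

∂_1: C_1 → C_0 maps an edge to its endpoints' difference, ∂[p,q] = q − p. For instance
  ∂ac = c − a.
The resulting 4×6 matrix has rank 3, and its Smith normal form has invariant factors (1,1,1).

∂_2: C_2 → C_1 maps a triangle to the signed sum of its edges. For instance
  ∂acd = cd − ad + ac,
  ∂bcd = cd − bd + bc.
This gives a 6×4 integer matrix of rank 3; reducing to Smith normal form yields diagonal entries (1,1,1).

Reading off H_k = ker ∂_k / im ∂_{k+1}:

  H_0: rank C_0 − rank ∂_1 = 4 − 3 = 1, and the invariant factors of ∂_1 are all 1, so H_0 ≅ Z.
  H_1: rank ker ∂_1 − rank ∂_2 = (6 − 3) − 3 = 0, and the invariant factors of ∂_2 are all 1, so H_1 ≅ 0.
  H_2: rank ker ∂_2 − rank ∂_3 = (4 − 3) − 0 = 1, and there is no ∂_3, so H_2 ≅ Z.

As a check, the Euler characteristic is 4 − 6 + 4 = 2, which agrees with 1 − 0 + 1 = 2.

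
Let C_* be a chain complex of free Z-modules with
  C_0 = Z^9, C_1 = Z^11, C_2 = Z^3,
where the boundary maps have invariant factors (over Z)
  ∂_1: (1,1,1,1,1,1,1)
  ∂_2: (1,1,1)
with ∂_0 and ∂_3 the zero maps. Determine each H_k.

H_0 ≅ Z^2,  H_1 ≅ Z,  H_2 = 0.

H_0: b_0 = 9 − 0 − 7 = 2; torsion from ∂_1 factors > 1: none. So H_0 ≅ Z^2.
H_1: b_1 = 11 − 7 − 3 = 1; torsion from ∂_2 factors > 1: none. So H_1 ≅ Z.
H_2: b_2 = 3 − 3 − 0 = 0; torsion from ∂_3 factors > 1: none. So H_2 ≅ 0.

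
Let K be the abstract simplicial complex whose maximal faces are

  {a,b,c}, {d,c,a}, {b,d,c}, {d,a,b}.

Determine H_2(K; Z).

H_2 ≅ Z.

Fix the vertex order a < b < c < d and write every simplex with vertices in increasing order. Then dim K = 2 and the simplices of K are:

  0-simplices (4): a, b, c, d
  1-simplices (6): ab, ac, ad, bc, bd, cd
  2-simplices (4): abc, abd, acd, bcd

Hence C_0 ≅ Z^4, C_1 ≅ Z^6, C_2 ≅ Z^4.

∂_1: C_1 → C_0 is given by ∂[p,q] = [q] − [p].
This gives a 4×6 integer matrix of rank 3; reducing to Smith normal form yields diagonal entries (1,1,1).

Boundary ∂_2: C_2 → C_1 sends each 2-simplex [p,q,r] to [q,r] − [p,r] + [p,q]. For instance
  ∂acd = cd − ad + ac,
  ∂abd = bd − ad + ab.
The 6×4 boundary matrix has rank 3 and Smith normal form diag(1,1,1).

From H_k ≅ ker(∂_k) / im(∂_{k+1}) we obtain:

  H_2: rank ker ∂_2 − rank ∂_3 = (4 − 3) − 0 = 1, and there is no ∂_3, so H_2 ≅ Z.

(K is a triangulation of the 2-sphere S^2.)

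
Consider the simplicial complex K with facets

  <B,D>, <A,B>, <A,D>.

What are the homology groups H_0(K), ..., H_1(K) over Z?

Order the vertices as A < B < D. Listing each simplex with vertices in this order, K has dimension 1 with simplices:

  0-simplices (3): A, B, D
  1-simplices (3): AB, AD, BD

giving chain groups C_0 ≅ Z^3, C_1 ≅ Z^3.

∂_1: C_1 → C_0 is given by ∂[p,q] = [q] − [p]. For instance
  ∂AD = D − A.
The resulting 3×3 matrix has rank 2, and its Smith normal form has invariant factors (1,1).

Now H_k = ker ∂_k / im ∂_{k+1}, so:

  H_0: rank C_0 − rank ∂_1 = 3 − 2 = 1, and the invariant factors of ∂_1 are all 1, so H_0 ≅ Z.
  H_1: rank ker ∂_1 − rank ∂_2 = (3 − 2) − 0 = 1, and there is no ∂_2, so H_1 ≅ Z.

H_0 = Z,  H_1 = Z.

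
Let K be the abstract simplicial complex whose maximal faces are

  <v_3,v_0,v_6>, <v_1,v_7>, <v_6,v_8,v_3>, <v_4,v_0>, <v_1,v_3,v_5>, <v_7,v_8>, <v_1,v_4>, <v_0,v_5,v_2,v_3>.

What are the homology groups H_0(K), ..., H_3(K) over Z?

H_0 = Z,  H_1 = Z^2,  H_2 = 0,  H_3 = 0.

We work with the vertex ordering v_0 < v_1 < v_2 < v_3 < v_4 < v_5 < v_6 < v_7 < v_8. The simplices of K, each written with vertices in increasing order, are:

  0-simplices (9): [v_0], [v_1], [v_2], [v_3], [v_4], [v_5], [v_6], [v_7], [v_8]
  1-simplices (16): (16 of them)
  2-simplices (7): [v_0,v_2,v_3], [v_0,v_2,v_5], [v_0,v_3,v_5], [v_0,v_3,v_6], [v_1,v_3,v_5], [v_2,v_3,v_5], [v_3,v_6,v_8]
  3-simplices (1): [v_0,v_2,v_3,v_5]

giving chain groups C_0 ≅ Z^9, C_1 ≅ Z^16, C_2 ≅ Z^7, C_3 ≅ Z^1.

∂_1: C_1 → C_0 is given by ∂[p,q] = [q] − [p]. For instance
  ∂[v_3,v_6] = [v_6] − [v_3].
The resulting 9×16 matrix has rank 8, and its Smith normal form has invariant factors (1,1,1,1,1,1,1,1).

Boundary ∂_2: C_2 → C_1 sends each 2-simplex [p,q,r] to [q,r] − [p,r] + [p,q]. For instance
  ∂[v_2,v_3,v_5] = [v_3,v_5] − [v_2,v_5] + [v_2,v_3],
  ∂[v_0,v_3,v_6] = [v_3,v_6] − [v_0,v_6] + [v_0,v_3].
This gives a 16×7 integer matrix of rank 6; reducing to Smith normal form yields diagonal entries (1,1,1,1,1,1).

The boundary map ∂_3: C_3 → C_2 sends each 3-simplex σ to the alternating sum Σ_i (−1)^i (σ with its i-th vertex removed). For instance
  ∂[v_0,v_2,v_3,v_5] = [v_2,v_3,v_5] − [v_0,v_3,v_5] + [v_0,v_2,v_5] − [v_0,v_2,v_3].
As a 7×1 matrix over Z this has rank 1, with invariant factors (1).

Reading off H_k = ker ∂_k / im ∂_{k+1}:

  H_0: rank C_0 − rank ∂_1 = 9 − 8 = 1, and the invariant factors of ∂_1 are all 1, so H_0 = Z.
  H_1: rank ker ∂_1 − rank ∂_2 = (16 − 8) − 6 = 2, and the invariant factors of ∂_2 are all 1, so H_1 = Z^2.
  H_2: rank ker ∂_2 − rank ∂_3 = (7 − 6) − 1 = 0, and the invariant factors of ∂_3 are all 1, so H_2 = 0.
  H_3: rank ker ∂_3 − rank ∂_4 = (1 − 1) − 0 = 0, and there is no ∂_4, so H_3 = 0.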